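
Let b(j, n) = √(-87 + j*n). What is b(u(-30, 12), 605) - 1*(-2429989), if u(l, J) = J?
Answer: 2429989 + 3*√797 ≈ 2.4301e+6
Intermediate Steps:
b(u(-30, 12), 605) - 1*(-2429989) = √(-87 + 12*605) - 1*(-2429989) = √(-87 + 7260) + 2429989 = √7173 + 2429989 = 3*√797 + 2429989 = 2429989 + 3*√797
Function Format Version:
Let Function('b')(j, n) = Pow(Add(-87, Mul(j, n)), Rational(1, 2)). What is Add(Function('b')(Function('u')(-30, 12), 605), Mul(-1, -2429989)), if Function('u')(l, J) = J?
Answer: Add(2429989, Mul(3, Pow(797, Rational(1, 2)))) ≈ 2.4301e+6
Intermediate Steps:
Add(Function('b')(Function('u')(-30, 12), 605), Mul(-1, -2429989)) = Add(Pow(Add(-87, Mul(12, 605)), Rational(1, 2)), Mul(-1, -2429989)) = Add(Pow(Add(-87, 7260), Rational(1, 2)), 2429989) = Add(Pow(7173, Rational(1, 2)), 2429989) = Add(Mul(3, Pow(797, Rational(1, 2))), 2429989) = Add(2429989, Mul(3, Pow(797, Rational(1, 2))))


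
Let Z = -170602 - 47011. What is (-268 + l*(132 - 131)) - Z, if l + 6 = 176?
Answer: 217515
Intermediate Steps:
l = 170 (l = -6 + 176 = 170)
Z = -217613
(-268 + l*(132 - 131)) - Z = (-268 + 170*(132 - 131)) - 1*(-217613) = (-268 + 170*1) + 217613 = (-268 + 170) + 217613 = -98 + 217613 = 217515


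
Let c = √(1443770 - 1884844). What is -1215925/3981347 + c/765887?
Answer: -1215925/3981347 + I*√441074/765887 ≈ -0.30541 + 0.00086714*I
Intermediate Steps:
c = I*√441074 (c = √(-441074) = I*√441074 ≈ 664.13*I)
-1215925/3981347 + c/765887 = -1215925/3981347 + (I*√441074)/765887 = -1215925*1/3981347 + (I*√441074)*(1/765887) = -1215925/3981347 + I*√441074/765887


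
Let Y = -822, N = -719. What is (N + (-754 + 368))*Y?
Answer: 908310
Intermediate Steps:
(N + (-754 + 368))*Y = (-719 + (-754 + 368))*(-822) = (-719 - 386)*(-822) = -1105*(-822) = 908310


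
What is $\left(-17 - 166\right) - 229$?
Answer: $-412$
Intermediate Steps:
$\left(-17 - 166\right) - 229 = -183 - 229 = -412$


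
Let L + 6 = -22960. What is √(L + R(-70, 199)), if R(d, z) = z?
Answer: I*√22767 ≈ 150.89*I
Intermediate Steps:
L = -22966 (L = -6 - 22960 = -22966)
√(L + R(-70, 199)) = √(-22966 + 199) = √(-22767) = I*√22767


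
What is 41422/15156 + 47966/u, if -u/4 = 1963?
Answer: -25107947/7437807 ≈ -3.3757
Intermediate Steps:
u = -7852 (u = -4*1963 = -7852)
41422/15156 + 47966/u = 41422/15156 + 47966/(-7852) = 41422*(1/15156) + 47966*(-1/7852) = 20711/7578 - 23983/3926 = -25107947/7437807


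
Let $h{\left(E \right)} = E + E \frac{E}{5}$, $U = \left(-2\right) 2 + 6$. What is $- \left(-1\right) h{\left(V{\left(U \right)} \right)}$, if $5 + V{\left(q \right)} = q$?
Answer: $- \frac{6}{5} \approx -1.2$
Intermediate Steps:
$U = 2$ ($U = -4 + 6 = 2$)
$V{\left(q \right)} = -5 + q$
$h{\left(E \right)} = E + \frac{E^{2}}{5}$ ($h{\left(E \right)} = E + E E \frac{1}{5} = E + E \frac{E}{5} = E + \frac{E^{2}}{5}$)
$- \left(-1\right) h{\left(V{\left(U \right)} \right)} = - \left(-1\right) \frac{\left(-5 + 2\right) \left(5 + \left(-5 + 2\right)\right)}{5} = - \left(-1\right) \frac{1}{5} \left(-3\right) \left(5 - 3\right) = - \left(-1\right) \frac{1}{5} \left(-3\right) 2 = - \frac{\left(-1\right) \left(-6\right)}{5} = \left(-1\right) \frac{6}{5} = - \frac{6}{5}$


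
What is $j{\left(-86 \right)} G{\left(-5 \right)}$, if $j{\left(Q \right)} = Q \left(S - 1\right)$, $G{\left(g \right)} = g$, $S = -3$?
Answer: $-1720$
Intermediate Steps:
$j{\left(Q \right)} = - 4 Q$ ($j{\left(Q \right)} = Q \left(-3 - 1\right) = Q \left(-4\right) = - 4 Q$)
$j{\left(-86 \right)} G{\left(-5 \right)} = \left(-4\right) \left(-86\right) \left(-5\right) = 344 \left(-5\right) = -1720$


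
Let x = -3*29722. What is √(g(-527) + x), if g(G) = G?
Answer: I*√89693 ≈ 299.49*I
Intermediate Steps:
x = -89166
√(g(-527) + x) = √(-527 - 89166) = √(-89693) = I*√89693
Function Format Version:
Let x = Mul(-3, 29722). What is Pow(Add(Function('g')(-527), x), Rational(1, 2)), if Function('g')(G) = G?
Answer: Mul(I, Pow(89693, Rational(1, 2))) ≈ Mul(299.49, I)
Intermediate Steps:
x = -89166
Pow(Add(Function('g')(-527), x), Rational(1, 2)) = Pow(Add(-527, -89166), Rational(1, 2)) = Pow(-89693, Rational(1, 2)) = Mul(I, Pow(89693, Rational(1, 2)))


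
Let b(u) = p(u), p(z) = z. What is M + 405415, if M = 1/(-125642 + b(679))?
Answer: 50661874644/124963 ≈ 4.0542e+5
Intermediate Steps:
b(u) = u
M = -1/124963 (M = 1/(-125642 + 679) = 1/(-124963) = -1/124963 ≈ -8.0024e-6)
M + 405415 = -1/124963 + 405415 = 50661874644/124963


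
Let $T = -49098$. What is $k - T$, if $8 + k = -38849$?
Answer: $10241$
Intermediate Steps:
$k = -38857$ ($k = -8 - 38849 = -38857$)
$k - T = -38857 - -49098 = -38857 + 49098 = 10241$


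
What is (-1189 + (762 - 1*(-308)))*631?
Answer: -75089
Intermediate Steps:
(-1189 + (762 - 1*(-308)))*631 = (-1189 + (762 + 308))*631 = (-1189 + 1070)*631 = -119*631 = -75089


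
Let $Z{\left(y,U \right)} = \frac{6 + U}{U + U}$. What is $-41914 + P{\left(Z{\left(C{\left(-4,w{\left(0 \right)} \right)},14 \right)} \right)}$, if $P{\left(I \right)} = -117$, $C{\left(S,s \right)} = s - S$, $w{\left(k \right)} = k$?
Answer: $-42031$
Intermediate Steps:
$Z{\left(y,U \right)} = \frac{6 + U}{2 U}$
$-41914 + P{\left(Z{\left(C{\left(-4,w{\left(0 \right)} \right)},14 \right)} \right)} = -41914 - 117 = -42031$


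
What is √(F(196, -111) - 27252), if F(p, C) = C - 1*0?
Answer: I*√27363 ≈ 165.42*I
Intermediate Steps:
F(p, C) = C (F(p, C) = C + 0 = C)
√(F(196, -111) - 27252) = √(-111 - 27252) = √(-27363) = I*√27363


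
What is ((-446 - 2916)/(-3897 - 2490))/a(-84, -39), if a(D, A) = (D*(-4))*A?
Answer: -1681/41847624 ≈ -4.0170e-5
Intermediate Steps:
a(D, A) = -4*A*D (a(D, A) = (-4*D)*A = -4*A*D)
((-446 - 2916)/(-3897 - 2490))/a(-84, -39) = ((-446 - 2916)/(-3897 - 2490))/((-4*(-39)*(-84))) = -3362/(-6387)/(-13104) = -3362*(-1/6387)*(-1/13104) = (3362/6387)*(-1/13104) = -1681/41847624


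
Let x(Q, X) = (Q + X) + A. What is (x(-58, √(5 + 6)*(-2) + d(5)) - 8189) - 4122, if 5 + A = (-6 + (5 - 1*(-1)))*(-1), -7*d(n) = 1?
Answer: -86619/7 - 2*√11 ≈ -12381.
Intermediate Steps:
d(n) = -⅐ (d(n) = -⅐*1 = -⅐)
A = -5 (A = -5 + (-6 + (5 - 1*(-1)))*(-1) = -5 + (-6 + (5 + 1))*(-1) = -5 + (-6 + 6)*(-1) = -5 + 0*(-1) = -5 + 0 = -5)
x(Q, X) = -5 + Q + X (x(Q, X) = (Q + X) - 5 = -5 + Q + X)
(x(-58, √(5 + 6)*(-2) + d(5)) - 8189) - 4122 = ((-5 - 58 + (√(5 + 6)*(-2) - ⅐)) - 8189) - 4122 = ((-5 - 58 + (√11*(-2) - ⅐)) - 8189) - 4122 = ((-5 - 58 + (-2*√11 - ⅐)) - 8189) - 4122 = ((-5 - 58 + (-⅐ - 2*√11)) - 8189) - 4122 = ((-442/7 - 2*√11) - 8189) - 4122 = (-57765/7 - 2*√11) - 4122 = -86619/7 - 2*√11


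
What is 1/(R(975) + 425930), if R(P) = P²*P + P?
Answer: 1/927286280 ≈ 1.0784e-9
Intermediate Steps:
R(P) = P + P³ (R(P) = P³ + P = P + P³)
1/(R(975) + 425930) = 1/((975 + 975³) + 425930) = 1/((975 + 926859375) + 425930) = 1/(926860350 + 425930) = 1/927286280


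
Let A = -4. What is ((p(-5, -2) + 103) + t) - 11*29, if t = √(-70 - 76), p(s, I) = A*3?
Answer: -228 + I*√146 ≈ -228.0 + 12.083*I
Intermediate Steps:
p(s, I) = -12 (p(s, I) = -4*3 = -12)
t = I*√146 (t = √(-146) = I*√146 ≈ 12.083*I)
((p(-5, -2) + 103) + t) - 11*29 = ((-12 + 103) + I*√146) - 11*29 = (91 + I*√146) - 319 = -228 + I*√146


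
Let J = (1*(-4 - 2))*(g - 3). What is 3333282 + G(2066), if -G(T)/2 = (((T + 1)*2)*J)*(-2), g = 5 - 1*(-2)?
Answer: 2936418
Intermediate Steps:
g = 7 (g = 5 + 2 = 7)
J = -24 (J = (1*(-4 - 2))*(7 - 3) = (1*(-6))*4 = -6*4 = -24)
G(T) = -192 - 192*T (G(T) = -2*((T + 1)*2)*(-24)*(-2) = -2*((1 + T)*2)*(-24)*(-2) = -2*(2 + 2*T)*(-24)*(-2) = -2*(-48 - 48*T)*(-2) = -2*(96 + 96*T) = -192 - 192*T)
3333282 + G(2066) = 3333282 + (-192 - 192*2066) = 3333282 + (-192 - 396672) = 3333282 - 396864 = 2936418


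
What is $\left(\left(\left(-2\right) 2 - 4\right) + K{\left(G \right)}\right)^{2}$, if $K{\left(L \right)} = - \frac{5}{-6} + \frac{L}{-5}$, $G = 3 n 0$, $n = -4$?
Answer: $\frac{1849}{36} \approx 51.361$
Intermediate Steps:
$G = 0$ ($G = 3 \left(-4\right) 0 = \left(-12\right) 0 = 0$)
$K{\left(L \right)} = \frac{5}{6} - \frac{L}{5}$ ($K{\left(L \right)} = \left(-5\right) \left(- \frac{1}{6}\right) + L \left(- \frac{1}{5}\right) = \frac{5}{6} - \frac{L}{5}$)
$\left(\left(\left(-2\right) 2 - 4\right) + K{\left(G \right)}\right)^{2} = \left(\left(\left(-2\right) 2 - 4\right) + \left(\frac{5}{6} - 0\right)\right)^{2} = \left(\left(-4 - 4\right) + \left(\frac{5}{6} + 0\right)\right)^{2} = \left(-8 + \frac{5}{6}\right)^{2} = \left(- \frac{43}{6}\right)^{2} = \frac{1849}{36}$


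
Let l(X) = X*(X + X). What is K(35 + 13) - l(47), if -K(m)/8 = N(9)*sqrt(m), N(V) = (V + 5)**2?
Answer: -4418 - 6272*sqrt(3) ≈ -15281.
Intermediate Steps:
N(V) = (5 + V)**2
K(m) = -1568*sqrt(m) (K(m) = -8*(5 + 9)**2*sqrt(m) = -8*14**2*sqrt(m) = -1568*sqrt(m))
l(X) = 2*X**2 (l(X) = X*(2*X) = 2*X**2)
K(35 + 13) - l(47) = -1568*sqrt(35 + 13) - 2*47**2 = -6272*sqrt(3) - 2*2209 = -6272*sqrt(3) - 1*4418 = -6272*sqrt(3) - 4418 = -4418 - 6272*sqrt(3)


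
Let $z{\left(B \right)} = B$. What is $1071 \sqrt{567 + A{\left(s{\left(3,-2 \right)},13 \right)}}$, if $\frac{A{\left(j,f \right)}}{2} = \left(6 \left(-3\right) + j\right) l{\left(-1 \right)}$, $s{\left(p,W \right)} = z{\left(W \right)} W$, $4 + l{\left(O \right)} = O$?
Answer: $1071 \sqrt{707} \approx 28477.0$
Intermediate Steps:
$l{\left(O \right)} = -4 + O$
$s{\left(p,W \right)} = W^{2}$ ($s{\left(p,W \right)} = W W = W^{2}$)
$A{\left(j,f \right)} = 180 - 10 j$ ($A{\left(j,f \right)} = 2 \left(6 \left(-3\right) + j\right) \left(-4 - 1\right) = 2 \left(-18 + j\right) \left(-5\right) = 2 \left(90 - 5 j\right) = 180 - 10 j$)
$1071 \sqrt{567 + A{\left(s{\left(3,-2 \right)},13 \right)}} = 1071 \sqrt{567 + \left(180 - 10 \left(-2\right)^{2}\right)} = 1071 \sqrt{567 + \left(180 - 40\right)} = 1071 \sqrt{567 + 140} = 1071 \sqrt{707}$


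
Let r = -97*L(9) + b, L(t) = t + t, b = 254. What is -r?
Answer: 1492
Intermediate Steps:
L(t) = 2*t
r = -1492 (r = -194*9 + 254 = -97*18 + 254 = -1746 + 254 = -1492)
-r = -1*(-1492) = 1492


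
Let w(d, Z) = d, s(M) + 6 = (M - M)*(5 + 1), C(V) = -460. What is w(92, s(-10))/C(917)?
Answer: -⅕ ≈ -0.20000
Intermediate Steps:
s(M) = -6 (s(M) = -6 + (M - M)*(5 + 1) = -6 + 0*6 = -6 + 0 = -6)
w(92, s(-10))/C(917) = 92/(-460) = 92*(-1/460) = -⅕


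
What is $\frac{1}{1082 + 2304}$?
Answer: $\frac{1}{3386} \approx 0.00029533$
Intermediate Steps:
$\frac{1}{1082 + 2304} = \frac{1}{3386}$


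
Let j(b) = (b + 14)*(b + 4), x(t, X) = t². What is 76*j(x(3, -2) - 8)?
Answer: 5700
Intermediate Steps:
j(b) = (4 + b)*(14 + b) (j(b) = (14 + b)*(4 + b) = (4 + b)*(14 + b))
76*j(x(3, -2) - 8) = 76*(56 + (3² - 8)² + 18*(3² - 8)) = 76*(56 + (9 - 8)² + 18*(9 - 8)) = 76*(56 + 1² + 18*1) = 76*(56 + 1 + 18) = 76*75 = 5700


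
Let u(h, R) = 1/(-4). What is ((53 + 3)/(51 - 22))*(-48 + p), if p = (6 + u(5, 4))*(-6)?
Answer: -4620/29 ≈ -159.31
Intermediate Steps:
u(h, R) = -¼
p = -69/2 (p = (6 - ¼)*(-6) = (23/4)*(-6) = -69/2 ≈ -34.500)
((53 + 3)/(51 - 22))*(-48 + p) = ((53 + 3)/(51 - 22))*(-48 - 69/2) = (56/29)*(-165/2) = -4620/29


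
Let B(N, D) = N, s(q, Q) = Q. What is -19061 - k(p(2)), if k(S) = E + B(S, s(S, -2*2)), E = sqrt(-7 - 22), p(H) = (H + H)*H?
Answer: -19069 - I*sqrt(29) ≈ -19069.0 - 5.3852*I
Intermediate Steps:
p(H) = 2*H**2 (p(H) = (2*H)*H = 2*H**2)
E = I*sqrt(29) (E = sqrt(-29) = I*sqrt(29) ≈ 5.3852*I)
k(S) = S + I*sqrt(29) (k(S) = I*sqrt(29) + S = S + I*sqrt(29))
-19061 - k(p(2)) = -19061 - (2*2**2 + I*sqrt(29)) = -19061 - (2*4 + I*sqrt(29)) = -19061 - (8 + I*sqrt(29)) = -19061 + (-8 - I*sqrt(29)) = -19069 - I*sqrt(29)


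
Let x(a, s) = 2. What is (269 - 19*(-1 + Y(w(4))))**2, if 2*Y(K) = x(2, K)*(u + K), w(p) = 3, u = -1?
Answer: 62500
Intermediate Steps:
Y(K) = -1 + K (Y(K) = (2*(-1 + K))/2 = (-2 + 2*K)/2 = -1 + K)
(269 - 19*(-1 + Y(w(4))))**2 = (269 - 19*(-1 + (-1 + 3)))**2 = (269 - 19*(-1 + 2))**2 = (269 - 19*1)**2 = (269 - 19)**2 = 250**2 = 62500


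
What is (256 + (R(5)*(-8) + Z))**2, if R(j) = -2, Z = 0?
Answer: 73984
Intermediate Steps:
(256 + (R(5)*(-8) + Z))**2 = (256 + (-2*(-8) + 0))**2 = (256 + (16 + 0))**2 = (256 + 16)**2 = 272**2 = 73984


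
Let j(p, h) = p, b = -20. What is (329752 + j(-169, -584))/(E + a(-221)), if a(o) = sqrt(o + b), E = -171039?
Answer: -56371546737/29254339762 - 329583*I*sqrt(241)/29254339762 ≈ -1.9269 - 0.0001749*I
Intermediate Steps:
a(o) = sqrt(-20 + o) (a(o) = sqrt(o - 20) = sqrt(-20 + o))
(329752 + j(-169, -584))/(E + a(-221)) = (329752 - 169)/(-171039 + sqrt(-20 - 221)) = 329583/(-171039 + sqrt(-241)) = 329583/(-171039 + I*sqrt(241))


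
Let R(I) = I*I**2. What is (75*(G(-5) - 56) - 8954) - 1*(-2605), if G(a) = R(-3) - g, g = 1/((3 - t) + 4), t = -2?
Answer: -37747/3 ≈ -12582.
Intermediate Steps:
g = 1/9 (g = 1/((3 - 1*(-2)) + 4) = 1/((3 + 2) + 4) = 1/(5 + 4) = 1/9 ≈ 0.11111)
R(I) = I**3
G(a) = -244/9 (G(a) = (-3)**3 - 1*1/9 = -27 - 1/9 = -244/9)
(75*(G(-5) - 56) - 8954) - 1*(-2605) = (75*(-244/9 - 56) - 8954) - 1*(-2605) = (75*(-748/9) - 8954) + 2605 = (-18700/3 - 8954) + 2605 = -45562/3 + 2605 = -37747/3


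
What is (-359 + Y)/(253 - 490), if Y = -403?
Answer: 254/79 ≈ 3.2152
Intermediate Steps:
(-359 + Y)/(253 - 490) = (-359 - 403)/(253 - 490) = -762/(-237) = -762*(-1/237) = 254/79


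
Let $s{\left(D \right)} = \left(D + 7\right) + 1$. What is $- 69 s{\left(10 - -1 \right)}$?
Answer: $-1311$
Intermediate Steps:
$s{\left(D \right)} = 8 + D$ ($s{\left(D \right)} = \left(7 + D\right) + 1 = 8 + D$)
$- 69 s{\left(10 - -1 \right)} = - 69 \left(8 + \left(10 - -1\right)\right) = - 69 \left(8 + \left(10 + 1\right)\right) = - 69 \left(8 + 11\right) = \left(-69\right) 19 = -1311$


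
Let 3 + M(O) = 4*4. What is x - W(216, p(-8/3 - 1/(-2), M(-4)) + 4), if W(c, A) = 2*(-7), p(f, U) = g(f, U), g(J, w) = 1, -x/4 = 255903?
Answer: -1023598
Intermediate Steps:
x = -1023612 (x = -4*255903 = -1023612)
M(O) = 13 (M(O) = -3 + 4*4 = -3 + 16 = 13)
p(f, U) = 1
W(c, A) = -14
x - W(216, p(-8/3 - 1/(-2), M(-4)) + 4) = -1023612 - 1*(-14) = -1023612 + 14 = -1023598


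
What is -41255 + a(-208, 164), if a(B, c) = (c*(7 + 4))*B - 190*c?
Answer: -447647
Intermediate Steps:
a(B, c) = -190*c + 11*B*c (a(B, c) = (c*11)*B - 190*c = (11*c)*B - 190*c = 11*B*c - 190*c = -190*c + 11*B*c)
-41255 + a(-208, 164) = -41255 + 164*(-190 + 11*(-208)) = -41255 + 164*(-190 - 2288) = -41255 + 164*(-2478) = -41255 - 406392 = -447647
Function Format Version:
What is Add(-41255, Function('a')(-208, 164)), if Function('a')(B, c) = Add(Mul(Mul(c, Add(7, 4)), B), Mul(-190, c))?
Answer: -447647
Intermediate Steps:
Function('a')(B, c) = Add(Mul(-190, c), Mul(11, B, c)) (Function('a')(B, c) = Add(Mul(Mul(c, 11), B), Mul(-190, c)) = Add(Mul(Mul(11, c), B), Mul(-190, c)) = Add(Mul(11, B, c), Mul(-190, c)) = Add(Mul(-190, c), Mul(11, B, c)))
Add(-41255, Function('a')(-208, 164)) = Add(-41255, Mul(164, Add(-190, Mul(11, -208)))) = Add(-41255, Mul(164, Add(-190, -2288))) = Add(-41255, Mul(164, -2478)) = Add(-41255, -406392) = -447647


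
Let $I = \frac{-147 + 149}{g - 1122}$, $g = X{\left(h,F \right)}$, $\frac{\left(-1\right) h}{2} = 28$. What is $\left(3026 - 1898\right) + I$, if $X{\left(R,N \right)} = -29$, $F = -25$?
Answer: $\frac{1298326}{1151} \approx 1128.0$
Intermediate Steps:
$h = -56$ ($h = \left(-2\right) 28 = -56$)
$g = -29$
$I = - \frac{2}{1151}$ ($I = \frac{-147 + 149}{-29 - 1122} = \frac{2}{-1151} = 2 \left(- \frac{1}{1151}\right) = - \frac{2}{1151} \approx -0.0017376$)
$\left(3026 - 1898\right) + I = \left(3026 - 1898\right) - \frac{2}{1151} = 1128 - \frac{2}{1151} = \frac{1298326}{1151}$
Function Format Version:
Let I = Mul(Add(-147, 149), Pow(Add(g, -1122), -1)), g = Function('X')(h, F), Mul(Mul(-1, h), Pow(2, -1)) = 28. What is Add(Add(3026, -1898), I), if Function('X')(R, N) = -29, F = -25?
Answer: Rational(1298326, 1151) ≈ 1128.0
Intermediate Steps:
h = -56 (h = Mul(-2, 28) = -56)
g = -29
I = Rational(-2, 1151) (I = Mul(Add(-147, 149), Pow(Add(-29, -1122), -1)) = Mul(2, Pow(-1151, -1)) = Mul(2, Rational(-1, 1151)) = Rational(-2, 1151) ≈ -0.0017376)
Add(Add(3026, -1898), I) = Add(Add(3026, -1898), Rational(-2, 1151)) = Add(1128, Rational(-2, 1151)) = Rational(1298326, 1151)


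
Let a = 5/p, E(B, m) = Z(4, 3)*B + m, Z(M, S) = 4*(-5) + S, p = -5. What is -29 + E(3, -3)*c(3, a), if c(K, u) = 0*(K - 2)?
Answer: -29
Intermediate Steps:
Z(M, S) = -20 + S
E(B, m) = m - 17*B (E(B, m) = (-20 + 3)*B + m = -17*B + m = m - 17*B)
a = -1 (a = 5/(-5) = 5*(-⅕) = -1)
c(K, u) = 0 (c(K, u) = 0*(-2 + K) = 0)
-29 + E(3, -3)*c(3, a) = -29 + (-3 - 17*3)*0 = -29 + (-3 - 51)*0 = -29 - 54*0 = -29 + 0 = -29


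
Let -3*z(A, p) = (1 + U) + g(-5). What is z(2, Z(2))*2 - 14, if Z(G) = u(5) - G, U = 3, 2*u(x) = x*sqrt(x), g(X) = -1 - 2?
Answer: -44/3 ≈ -14.667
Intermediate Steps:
g(X) = -3
u(x) = x**(3/2)/2 (u(x) = (x*sqrt(x))/2 = x**(3/2)/2)
Z(G) = -G + 5*sqrt(5)/2 (Z(G) = 5**(3/2)/2 - G = (5*sqrt(5))/2 - G = 5*sqrt(5)/2 - G = -G + 5*sqrt(5)/2)
z(A, p) = -1/3 (z(A, p) = -((1 + 3) - 3)/3 = -(4 - 3)/3 = -1/3*1 = -1/3)
z(2, Z(2))*2 - 14 = -1/3*2 - 14 = -2/3 - 14 = -44/3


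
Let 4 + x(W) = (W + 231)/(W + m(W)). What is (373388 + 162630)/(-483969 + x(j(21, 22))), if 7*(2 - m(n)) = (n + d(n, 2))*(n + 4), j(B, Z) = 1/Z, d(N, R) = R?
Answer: -17229150/15547673 ≈ -1.1082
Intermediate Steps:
m(n) = 2 - (2 + n)*(4 + n)/7 (m(n) = 2 - (n + 2)*(n + 4)/7 = 2 - (2 + n)*(4 + n)/7)
x(W) = -4 + (231 + W)/(6/7 - W**2/7 + W/7) (x(W) = -4 + (W + 231)/(W + (6/7 - 6*W/7 - W**2/7)) = -4 + (231 + W)/(6/7 - W**2/7 + W/7))
(373388 + 162630)/(-483969 + x(j(21, 22))) = (373388 + 162630)/(-483969 + (-1593 - 4*(1/22)**2 - 3/22)/(-6 + (1/22)**2 - 1/22)) = 536018/(-483969 + (-1593 - 4*(1/22)**2 - 3*1/22)/(-6 + (1/22)**2 - 1*1/22)) = 536018/(-483969 + (-1593 - 4*1/484 - 3/22)/(-6 + 1/484 - 1/22)) = 536018/(-483969 + (-1593 - 1/121 - 3/22)/(-2925/484)) = 536018/(-483969 - 484/2925*(-385541/242)) = 536018/(-483969 + 59314/225) = 536018/(-108833711/225) = 536018*(-225/108833711) = -17229150/15547673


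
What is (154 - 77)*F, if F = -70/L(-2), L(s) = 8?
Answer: -2695/4 ≈ -673.75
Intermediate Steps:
F = -35/4 (F = -70/8 = -70*1/8 = -35/4 ≈ -8.7500)
(154 - 77)*F = (154 - 77)*(-35/4) = 77*(-35/4) = -2695/4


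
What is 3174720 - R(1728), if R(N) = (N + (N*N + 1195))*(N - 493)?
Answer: -3688125425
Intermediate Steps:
R(N) = (-493 + N)*(1195 + N + N**2) (R(N) = (N + (N**2 + 1195))*(-493 + N) = (N + (1195 + N**2))*(-493 + N) = (1195 + N + N**2)*(-493 + N) = (-493 + N)*(1195 + N + N**2))
3174720 - R(1728) = 3174720 - (-589135 + 1728**3 - 492*1728**2 + 702*1728) = 3174720 - (-589135 + 5159780352 - 492*2985984 + 1213056) = 3174720 - (-589135 + 5159780352 - 1469104128 + 1213056) = 3174720 - 1*3691300145 = 3174720 - 3691300145 = -3688125425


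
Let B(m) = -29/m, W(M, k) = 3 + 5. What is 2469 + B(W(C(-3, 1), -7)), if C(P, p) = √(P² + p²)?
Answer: 19723/8 ≈ 2465.4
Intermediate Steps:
W(M, k) = 8
2469 + B(W(C(-3, 1), -7)) = 2469 - 29/8 = 19723/8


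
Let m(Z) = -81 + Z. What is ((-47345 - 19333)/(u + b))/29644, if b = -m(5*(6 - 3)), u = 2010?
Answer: -11113/10256824 ≈ -0.0010835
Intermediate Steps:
b = 66 (b = -(-81 + 5*(6 - 3)) = -(-81 + 5*3) = -(-81 + 15) = -1*(-66) = 66)
((-47345 - 19333)/(u + b))/29644 = ((-47345 - 19333)/(2010 + 66))/29644 = -66678/2076*(1/29644) = -66678*1/2076*(1/29644) = -11113/346*1/29644 = -11113/10256824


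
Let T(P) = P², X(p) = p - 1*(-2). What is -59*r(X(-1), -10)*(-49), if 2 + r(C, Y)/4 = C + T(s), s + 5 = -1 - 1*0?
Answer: 404740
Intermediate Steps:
s = -6 (s = -5 + (-1 - 1*0) = -5 + (-1 + 0) = -5 - 1 = -6)
X(p) = 2 + p (X(p) = p + 2 = 2 + p)
r(C, Y) = 136 + 4*C (r(C, Y) = -8 + 4*(C + (-6)²) = -8 + 4*(C + 36) = -8 + 4*(36 + C) = -8 + (144 + 4*C) = 136 + 4*C)
-59*r(X(-1), -10)*(-49) = -59*(136 + 4*(2 - 1))*(-49) = -59*(136 + 4*1)*(-49) = -59*(136 + 4)*(-49) = -59*140*(-49) = -8260*(-49) = 404740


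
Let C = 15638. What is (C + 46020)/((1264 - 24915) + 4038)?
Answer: -61658/19613 ≈ -3.1437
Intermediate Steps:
(C + 46020)/((1264 - 24915) + 4038) = (15638 + 46020)/((1264 - 24915) + 4038) = 61658/(-23651 + 4038) = 61658/(-19613) = 61658*(-1/19613) = -61658/19613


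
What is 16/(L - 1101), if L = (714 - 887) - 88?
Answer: -8/681 ≈ -0.011747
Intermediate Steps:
L = -261 (L = -173 - 88 = -261)
16/(L - 1101) = 16/(-261 - 1101) = 16/(-1362) = -1/1362*16 = -8/681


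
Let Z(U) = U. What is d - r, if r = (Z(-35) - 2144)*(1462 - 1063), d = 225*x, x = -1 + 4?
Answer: 870096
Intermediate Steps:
x = 3
d = 675 (d = 225*3 = 675)
r = -869421 (r = (-35 - 2144)*(1462 - 1063) = -2179*399 = -869421)
d - r = 675 - 1*(-869421) = 675 + 869421 = 870096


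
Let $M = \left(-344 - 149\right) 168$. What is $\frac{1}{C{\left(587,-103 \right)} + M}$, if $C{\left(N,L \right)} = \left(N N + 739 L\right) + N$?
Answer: $\frac{1}{186215} \approx 5.3701 \cdot 10^{-6}$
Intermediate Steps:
$C{\left(N,L \right)} = N + N^{2} + 739 L$ ($C{\left(N,L \right)} = \left(N^{2} + 739 L\right) + N = N + N^{2} + 739 L$)
$M = -82824$ ($M = \left(-493\right) 168 = -82824$)
$\frac{1}{C{\left(587,-103 \right)} + M} = \frac{1}{\left(587 + 587^{2} + 739 \left(-103\right)\right) - 82824} = \frac{1}{\left(587 + 344569 - 76117\right) - 82824} = \frac{1}{269039 - 82824} = \frac{1}{186215}$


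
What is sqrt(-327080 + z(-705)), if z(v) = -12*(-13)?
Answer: 2*I*sqrt(81731) ≈ 571.77*I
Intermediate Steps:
z(v) = 156
sqrt(-327080 + z(-705)) = sqrt(-327080 + 156) = sqrt(-326924) = 2*I*sqrt(81731)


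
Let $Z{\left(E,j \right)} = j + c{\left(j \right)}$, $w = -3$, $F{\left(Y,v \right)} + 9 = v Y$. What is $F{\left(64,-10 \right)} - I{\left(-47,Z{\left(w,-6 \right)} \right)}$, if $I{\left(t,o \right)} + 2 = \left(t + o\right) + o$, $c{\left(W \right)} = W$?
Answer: $-576$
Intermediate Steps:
$F{\left(Y,v \right)} = -9 + Y v$ ($F{\left(Y,v \right)} = -9 + v Y = -9 + Y v$)
$Z{\left(E,j \right)} = 2 j$ ($Z{\left(E,j \right)} = j + j = 2 j$)
$I{\left(t,o \right)} = -2 + t + 2 o$ ($I{\left(t,o \right)} = -2 + \left(\left(t + o\right) + o\right) = -2 + \left(\left(o + t\right) + o\right) = -2 + \left(t + 2 o\right) = -2 + t + 2 o$)
$F{\left(64,-10 \right)} - I{\left(-47,Z{\left(w,-6 \right)} \right)} = \left(-9 + 64 \left(-10\right)\right) - \left(-2 - 47 + 2 \cdot 2 \left(-6\right)\right) = \left(-9 - 640\right) - \left(-2 - 47 + 2 \left(-12\right)\right) = -649 - \left(-2 - 47 - 24\right) = -649 - -73 = -649 + 73 = -576$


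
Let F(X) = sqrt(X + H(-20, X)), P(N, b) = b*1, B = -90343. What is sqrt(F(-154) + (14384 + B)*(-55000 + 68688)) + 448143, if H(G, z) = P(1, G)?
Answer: 448143 + sqrt(-1039726792 + I*sqrt(174)) ≈ 4.4814e+5 + 32245.0*I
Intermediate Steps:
P(N, b) = b
H(G, z) = G
F(X) = sqrt(-20 + X) (F(X) = sqrt(X - 20) = sqrt(-20 + X))
sqrt(F(-154) + (14384 + B)*(-55000 + 68688)) + 448143 = sqrt(sqrt(-20 - 154) + (14384 - 90343)*(-55000 + 68688)) + 448143 = sqrt(sqrt(-174) - 75959*13688) + 448143 = sqrt(I*sqrt(174) - 1039726792) + 448143 = sqrt(-1039726792 + I*sqrt(174)) + 448143 = 448143 + sqrt(-1039726792 + I*sqrt(174))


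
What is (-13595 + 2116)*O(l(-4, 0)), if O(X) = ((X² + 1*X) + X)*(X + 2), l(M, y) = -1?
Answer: 11479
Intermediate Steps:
O(X) = (2 + X)*(X² + 2*X) (O(X) = ((X² + X) + X)*(2 + X) = ((X + X²) + X)*(2 + X) = (X² + 2*X)*(2 + X) = (2 + X)*(X² + 2*X))
(-13595 + 2116)*O(l(-4, 0)) = (-13595 + 2116)*(-(4 + (-1)² + 4*(-1))) = -(-11479)*(4 + 1 - 4) = -(-11479) = -11479*(-1) = 11479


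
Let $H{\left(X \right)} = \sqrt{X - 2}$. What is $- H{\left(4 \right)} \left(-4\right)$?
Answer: $4 \sqrt{2} \approx 5.6569$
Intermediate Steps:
$H{\left(X \right)} = \sqrt{-2 + X}$
$- H{\left(4 \right)} \left(-4\right) = - \sqrt{-2 + 4} \left(-4\right) = - \sqrt{2} \left(-4\right) = 4 \sqrt{2}$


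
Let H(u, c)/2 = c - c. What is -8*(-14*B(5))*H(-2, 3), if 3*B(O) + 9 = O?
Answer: 0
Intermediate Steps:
B(O) = -3 + O/3
H(u, c) = 0 (H(u, c) = 2*(c - c) = 2*0 = 0)
-8*(-14*B(5))*H(-2, 3) = -8*(-14*(-3 + (⅓)*5))*0 = -8*(-14*(-3 + 5/3))*0 = -8*(-14*(-4/3))*0 = -448*0/3 = -8*0 = 0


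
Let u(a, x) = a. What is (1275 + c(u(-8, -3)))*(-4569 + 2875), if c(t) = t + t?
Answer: -2132746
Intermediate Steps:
c(t) = 2*t
(1275 + c(u(-8, -3)))*(-4569 + 2875) = (1275 + 2*(-8))*(-4569 + 2875) = (1275 - 16)*(-1694) = 1259*(-1694) = -2132746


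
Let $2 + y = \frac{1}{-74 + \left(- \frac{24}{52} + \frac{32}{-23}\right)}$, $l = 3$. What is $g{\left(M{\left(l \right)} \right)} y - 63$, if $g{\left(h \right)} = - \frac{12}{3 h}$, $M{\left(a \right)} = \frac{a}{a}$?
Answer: $- \frac{311551}{5670} \approx -54.947$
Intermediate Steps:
$M{\left(a \right)} = 1$
$y = - \frac{45659}{22680}$ ($y = -2 + \frac{1}{-74 + \left(- \frac{24}{52} + \frac{32}{-23}\right)} = -2 + \frac{1}{-74 + \left(\left(-24\right) \frac{1}{52} + 32 \left(- \frac{1}{23}\right)\right)} = -2 + \frac{1}{-74 - \frac{554}{299}} = -2 + \frac{1}{- \frac{22680}{299}} = -2 - \frac{299}{22680} = - \frac{45659}{22680} \approx -2.0132$)
$g{\left(h \right)} = - \frac{4}{h}$ ($g{\left(h \right)} = - 12 \frac{1}{3 h} = - \frac{4}{h}$)
$g{\left(M{\left(l \right)} \right)} y - 63 = - \frac{4}{1} \left(- \frac{45659}{22680}\right) - 63 = \left(-4\right) 1 \left(- \frac{45659}{22680}\right) - 63 = \left(-4\right) \left(- \frac{45659}{22680}\right) - 63 = \frac{45659}{5670} - 63 = - \frac{311551}{5670}$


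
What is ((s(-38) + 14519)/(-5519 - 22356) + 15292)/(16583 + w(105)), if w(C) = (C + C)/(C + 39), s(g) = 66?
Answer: 292285656/317000075 ≈ 0.92204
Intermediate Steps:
w(C) = 2*C/(39 + C) (w(C) = (2*C)/(39 + C) = 2*C/(39 + C))
((s(-38) + 14519)/(-5519 - 22356) + 15292)/(16583 + w(105)) = ((66 + 14519)/(-5519 - 22356) + 15292)/(16583 + 2*105/(39 + 105)) = (14585/(-27875) + 15292)/(16583 + 2*105/144) = (14585*(-1/27875) + 15292)/(16583 + 2*105*(1/144)) = (-2917/5575 + 15292)/(16583 + 35/24) = 85249983/(5575*(398027/24)) = (85249983/5575)*(24/398027) = 292285656/317000075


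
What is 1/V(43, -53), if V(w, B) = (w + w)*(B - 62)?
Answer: -1/9890 ≈ -0.00010111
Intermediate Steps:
V(w, B) = 2*w*(-62 + B) (V(w, B) = (2*w)*(-62 + B) = 2*w*(-62 + B))
1/V(43, -53) = 1/(2*43*(-62 - 53)) = 1/(2*43*(-115)) = 1/(-9890) = -1/9890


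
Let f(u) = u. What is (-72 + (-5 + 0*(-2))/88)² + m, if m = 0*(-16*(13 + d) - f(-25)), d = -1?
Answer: 40208281/7744 ≈ 5192.2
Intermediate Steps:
m = 0 (m = 0*(-16*(13 - 1) - 1*(-25)) = 0*(-16*12 + 25) = 0*(-192 + 25) = 0*(-167) = 0)
(-72 + (-5 + 0*(-2))/88)² + m = (-72 + (-5 + 0*(-2))/88)² + 0 = (-72 + (-5 + 0)*(1/88))² + 0 = (-72 - 5*1/88)² + 0 = (-72 - 5/88)² + 0 = (-6341/88)² + 0 = 40208281/7744 + 0 = 40208281/7744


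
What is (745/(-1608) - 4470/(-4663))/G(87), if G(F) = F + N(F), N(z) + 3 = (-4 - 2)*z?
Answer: -3713825/3284169552 ≈ -0.0011308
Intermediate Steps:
N(z) = -3 - 6*z (N(z) = -3 + (-4 - 2)*z = -3 - 6*z)
G(F) = -3 - 5*F (G(F) = F + (-3 - 6*F) = -3 - 5*F)
(745/(-1608) - 4470/(-4663))/G(87) = (745/(-1608) - 4470/(-4663))/(-3 - 5*87) = (745*(-1/1608) - 4470*(-1/4663))/(-3 - 435) = (-745/1608 + 4470/4663)/(-438) = (3713825/7498104)*(-1/438) = -3713825/3284169552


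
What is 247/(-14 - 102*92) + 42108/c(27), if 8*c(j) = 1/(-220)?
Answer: -696486532087/9398 ≈ -7.4110e+7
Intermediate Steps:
c(j) = -1/1760 (c(j) = (1/8)/(-220) = (1/8)*(-1/220) = -1/1760)
247/(-14 - 102*92) + 42108/c(27) = 247/(-14 - 102*92) + 42108/(-1/1760) = 247/(-14 - 9384) + 42108*(-1760) = 247/(-9398) - 74110080 = 247*(-1/9398) - 74110080 = -247/9398 - 74110080 = -696486532087/9398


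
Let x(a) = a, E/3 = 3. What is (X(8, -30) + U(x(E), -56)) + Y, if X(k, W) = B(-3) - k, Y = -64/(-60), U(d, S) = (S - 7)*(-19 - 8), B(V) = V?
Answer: 25366/15 ≈ 1691.1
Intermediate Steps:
E = 9 (E = 3*3 = 9)
U(d, S) = 189 - 27*S (U(d, S) = (-7 + S)*(-27) = 189 - 27*S)
Y = 16/15 (Y = -64*(-1/60) = 16/15 ≈ 1.0667)
X(k, W) = -3 - k
(X(8, -30) + U(x(E), -56)) + Y = ((-3 - 1*8) + (189 - 27*(-56))) + 16/15 = ((-3 - 8) + (189 + 1512)) + 16/15 = (-11 + 1701) + 16/15 = 1690 + 16/15 = 25366/15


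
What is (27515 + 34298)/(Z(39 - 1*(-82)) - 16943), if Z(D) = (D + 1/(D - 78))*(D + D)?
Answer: 2657959/530819 ≈ 5.0073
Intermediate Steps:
Z(D) = 2*D*(D + 1/(-78 + D)) (Z(D) = (D + 1/(-78 + D))*(2*D) = 2*D*(D + 1/(-78 + D)))
(27515 + 34298)/(Z(39 - 1*(-82)) - 16943) = (27515 + 34298)/(2*(39 - 1*(-82))*(1 + (39 - 1*(-82))² - 78*(39 - 1*(-82)))/(-78 + (39 - 1*(-82))) - 16943) = 61813/(2*(39 + 82)*(1 + (39 + 82)² - 78*(39 + 82))/(-78 + (39 + 82)) - 16943) = 61813/(2*121*(1 + 121² - 78*121)/(-78 + 121) - 16943) = 61813/(2*121*(1 + 14641 - 9438)/43 - 16943) = 61813/(2*121*(1/43)*5204 - 16943) = 61813/(1259368/43 - 16943) = 61813/(530819/43) = 61813*(43/530819) = 2657959/530819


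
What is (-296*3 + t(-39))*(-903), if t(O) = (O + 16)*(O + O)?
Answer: -818118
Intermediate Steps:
t(O) = 2*O*(16 + O) (t(O) = (16 + O)*(2*O) = 2*O*(16 + O))
(-296*3 + t(-39))*(-903) = (-296*3 + 2*(-39)*(16 - 39))*(-903) = (-888 + 2*(-39)*(-23))*(-903) = (-888 + 1794)*(-903) = 906*(-903) = -818118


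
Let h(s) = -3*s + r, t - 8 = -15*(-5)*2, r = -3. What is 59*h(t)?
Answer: -28143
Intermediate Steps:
t = 158 (t = 8 - 15*(-5)*2 = 8 - 5*(-15)*2 = 8 + 75*2 = 8 + 150 = 158)
h(s) = -3 - 3*s (h(s) = -3*s - 3 = -3 - 3*s)
59*h(t) = 59*(-3 - 3*158) = 59*(-3 - 474) = 59*(-477) = -28143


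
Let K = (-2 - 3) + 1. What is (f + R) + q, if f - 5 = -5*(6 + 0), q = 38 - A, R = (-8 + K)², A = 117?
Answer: 40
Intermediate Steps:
K = -4 (K = -5 + 1 = -4)
R = 144 (R = (-8 - 4)² = (-12)² = 144)
q = -79 (q = 38 - 1*117 = 38 - 117 = -79)
f = -25 (f = 5 - 5*(6 + 0) = 5 - 5*6 = 5 - 30 = -25)
(f + R) + q = (-25 + 144) - 79 = 119 - 79 = 40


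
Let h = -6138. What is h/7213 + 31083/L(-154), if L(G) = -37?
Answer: -224428785/266881 ≈ -840.93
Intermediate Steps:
h/7213 + 31083/L(-154) = -6138/7213 + 31083/(-37) = -6138*1/7213 + 31083*(-1/37) = -6138/7213 - 31083/37 = -224428785/266881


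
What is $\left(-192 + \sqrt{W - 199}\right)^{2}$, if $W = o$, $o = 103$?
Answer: $36768 - 1536 i \sqrt{6} \approx 36768.0 - 3762.4 i$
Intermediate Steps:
$W = 103$
$\left(-192 + \sqrt{W - 199}\right)^{2} = \left(-192 + \sqrt{103 - 199}\right)^{2} = \left(-192 + \sqrt{-96}\right)^{2} = \left(-192 + 4 i \sqrt{6}\right)^{2}$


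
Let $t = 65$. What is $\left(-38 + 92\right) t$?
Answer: $3510$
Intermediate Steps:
$\left(-38 + 92\right) t = \left(-38 + 92\right) 65 = 54 \cdot 65 = 3510$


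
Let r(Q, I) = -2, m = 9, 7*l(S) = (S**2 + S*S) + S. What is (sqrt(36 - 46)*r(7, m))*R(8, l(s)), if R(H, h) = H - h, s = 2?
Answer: -92*I*sqrt(10)/7 ≈ -41.561*I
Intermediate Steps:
l(S) = S/7 + 2*S**2/7 (l(S) = ((S**2 + S*S) + S)/7 = ((S**2 + S**2) + S)/7 = (2*S**2 + S)/7 = (S + 2*S**2)/7 = S/7 + 2*S**2/7)
(sqrt(36 - 46)*r(7, m))*R(8, l(s)) = (sqrt(36 - 46)*(-2))*(8 - 2*(1 + 2*2)/7) = (sqrt(-10)*(-2))*(8 - 2*(1 + 4)/7) = ((I*sqrt(10))*(-2))*(8 - 2*5/7) = (-2*I*sqrt(10))*(8 - 1*10/7) = (-2*I*sqrt(10))*(8 - 10/7) = -2*I*sqrt(10)*(46/7) = -92*I*sqrt(10)/7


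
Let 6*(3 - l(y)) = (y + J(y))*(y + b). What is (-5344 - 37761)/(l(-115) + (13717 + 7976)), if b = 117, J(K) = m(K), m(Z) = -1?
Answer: -129315/65204 ≈ -1.9832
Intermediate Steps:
J(K) = -1
l(y) = 3 - (-1 + y)*(117 + y)/6 (l(y) = 3 - (y - 1)*(y + 117)/6 = 3 - (-1 + y)*(117 + y)/6)
(-5344 - 37761)/(l(-115) + (13717 + 7976)) = (-5344 - 37761)/((45/2 - 58/3*(-115) - ⅙*(-115)²) + (13717 + 7976)) = -43105/((45/2 + 6670/3 - ⅙*13225) + 21693) = -43105/((45/2 + 6670/3 - 13225/6) + 21693) = -43105/(125/3 + 21693) = -43105/65204/3 = -43105*3/65204 = -129315/65204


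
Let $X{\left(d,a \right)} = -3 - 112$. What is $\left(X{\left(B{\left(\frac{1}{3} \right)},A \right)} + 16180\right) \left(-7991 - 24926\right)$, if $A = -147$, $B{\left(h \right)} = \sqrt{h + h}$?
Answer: $-528811605$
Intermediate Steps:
$B{\left(h \right)} = \sqrt{2} \sqrt{h}$ ($B{\left(h \right)} = \sqrt{2 h} = \sqrt{2} \sqrt{h}$)
$X{\left(d,a \right)} = -115$ ($X{\left(d,a \right)} = -3 - 112 = -115$)
$\left(X{\left(B{\left(\frac{1}{3} \right)},A \right)} + 16180\right) \left(-7991 - 24926\right) = \left(-115 + 16180\right) \left(-7991 - 24926\right) = 16065 \left(-32917\right) = -528811605$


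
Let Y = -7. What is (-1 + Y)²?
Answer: 64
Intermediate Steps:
(-1 + Y)² = (-1 - 7)² = (-8)² = 64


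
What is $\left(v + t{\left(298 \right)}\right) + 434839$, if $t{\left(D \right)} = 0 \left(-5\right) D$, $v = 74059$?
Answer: $508898$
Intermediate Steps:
$t{\left(D \right)} = 0$ ($t{\left(D \right)} = 0 D = 0$)
$\left(v + t{\left(298 \right)}\right) + 434839 = \left(74059 + 0\right) + 434839 = 74059 + 434839 = 508898$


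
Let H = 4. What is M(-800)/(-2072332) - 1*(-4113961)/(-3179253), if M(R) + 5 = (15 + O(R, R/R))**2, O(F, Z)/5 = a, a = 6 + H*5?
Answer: -2148080231278/1647116931999 ≈ -1.3041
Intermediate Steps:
a = 26 (a = 6 + 4*5 = 6 + 20 = 26)
O(F, Z) = 130 (O(F, Z) = 5*26 = 130)
M(R) = 21020 (M(R) = -5 + (15 + 130)**2 = -5 + 145**2 = -5 + 21025 = 21020)
M(-800)/(-2072332) - 1*(-4113961)/(-3179253) = 21020/(-2072332) - 1*(-4113961)/(-3179253) = 21020*(-1/2072332) + 4113961*(-1/3179253) = -5255/518083 - 4113961/3179253 = -2148080231278/1647116931999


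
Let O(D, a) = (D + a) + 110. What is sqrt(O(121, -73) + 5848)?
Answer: sqrt(6006) ≈ 77.498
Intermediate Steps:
O(D, a) = 110 + D + a
sqrt(O(121, -73) + 5848) = sqrt((110 + 121 - 73) + 5848) = sqrt(158 + 5848) = sqrt(6006)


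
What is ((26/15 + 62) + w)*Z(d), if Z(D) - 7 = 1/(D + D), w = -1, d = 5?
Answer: 66811/150 ≈ 445.41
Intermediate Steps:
Z(D) = 7 + 1/(2*D) (Z(D) = 7 + 1/(D + D) = 7 + 1/(2*D))
((26/15 + 62) + w)*Z(d) = ((26/15 + 62) - 1)*(7 + (½)/5) = ((26*(1/15) + 62) - 1)*(7 + (½)*(⅕)) = ((26/15 + 62) - 1)*(7 + ⅒) = (956/15 - 1)*(71/10) = (941/15)*(71/10) = 66811/150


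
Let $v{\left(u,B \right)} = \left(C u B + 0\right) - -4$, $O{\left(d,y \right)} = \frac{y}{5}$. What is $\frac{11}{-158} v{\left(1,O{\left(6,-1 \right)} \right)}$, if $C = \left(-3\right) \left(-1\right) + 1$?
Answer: $- \frac{88}{395} \approx -0.22278$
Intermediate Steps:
$C = 4$ ($C = 3 + 1 = 4$)
$O{\left(d,y \right)} = \frac{y}{5}$ ($O{\left(d,y \right)} = y \frac{1}{5} = \frac{y}{5}$)
$v{\left(u,B \right)} = 4 + 4 B u$ ($v{\left(u,B \right)} = \left(4 u B + 0\right) - -4 = \left(4 B u + 0\right) + 4 = 4 B u + 4 = 4 + 4 B u$)
$\frac{11}{-158} v{\left(1,O{\left(6,-1 \right)} \right)} = \frac{11}{-158} \left(4 + 4 \cdot \frac{1}{5} \left(-1\right) 1\right) = 11 \left(- \frac{1}{158}\right) \left(4 + 4 \left(- \frac{1}{5}\right) 1\right) = - \frac{11 \left(4 - \frac{4}{5}\right)}{158} = \left(- \frac{11}{158}\right) \frac{16}{5} = - \frac{88}{395}$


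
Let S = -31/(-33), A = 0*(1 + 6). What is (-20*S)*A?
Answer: 0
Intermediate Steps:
A = 0 (A = 0*7 = 0)
S = 31/33 (S = -31*(-1/33) = 31/33 ≈ 0.93939)
(-20*S)*A = -20*31/33*0 = -620/33*0 = 0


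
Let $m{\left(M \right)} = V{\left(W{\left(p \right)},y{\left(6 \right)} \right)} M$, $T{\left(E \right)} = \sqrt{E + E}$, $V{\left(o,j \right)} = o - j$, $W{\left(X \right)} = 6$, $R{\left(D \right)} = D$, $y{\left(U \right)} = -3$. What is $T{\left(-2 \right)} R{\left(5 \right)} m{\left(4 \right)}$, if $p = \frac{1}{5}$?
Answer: $360 i \approx 360.0 i$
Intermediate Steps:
$p = \frac{1}{5} \approx 0.2$
$T{\left(E \right)} = \sqrt{2} \sqrt{E}$ ($T{\left(E \right)} = \sqrt{2 E} = \sqrt{2} \sqrt{E}$)
$m{\left(M \right)} = 9 M$ ($m{\left(M \right)} = \left(6 - -3\right) M = \left(6 + 3\right) M = 9 M$)
$T{\left(-2 \right)} R{\left(5 \right)} m{\left(4 \right)} = \sqrt{2} \sqrt{-2} \cdot 5 \cdot 9 \cdot 4 = \sqrt{2} i \sqrt{2} \cdot 5 \cdot 36 = 2 i 5 \cdot 36 = 10 i 36 = 360 i$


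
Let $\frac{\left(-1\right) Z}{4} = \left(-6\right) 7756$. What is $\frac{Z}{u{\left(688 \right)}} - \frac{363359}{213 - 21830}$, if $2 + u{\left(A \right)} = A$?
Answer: $\frac{305224223}{1059233} \approx 288.16$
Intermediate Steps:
$u{\left(A \right)} = -2 + A$
$Z = 186144$ ($Z = - 4 \left(\left(-6\right) 7756\right) = \left(-4\right) \left(-46536\right) = 186144$)
$\frac{Z}{u{\left(688 \right)}} - \frac{363359}{213 - 21830} = \frac{186144}{-2 + 688} - \frac{363359}{213 - 21830} = \frac{186144}{686} - \frac{363359}{213 - 21830} = 186144 \cdot \frac{1}{686} - \frac{363359}{-21617} = \frac{13296}{49} - - \frac{363359}{21617} = \frac{13296}{49} + \frac{363359}{21617} = \frac{305224223}{1059233}$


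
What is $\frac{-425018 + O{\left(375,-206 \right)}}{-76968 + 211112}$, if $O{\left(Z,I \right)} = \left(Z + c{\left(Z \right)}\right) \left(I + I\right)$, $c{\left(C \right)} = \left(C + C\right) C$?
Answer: $- \frac{58227259}{67072} \approx -868.13$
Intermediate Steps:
$c{\left(C \right)} = 2 C^{2}$ ($c{\left(C \right)} = 2 C C = 2 C^{2}$)
$O{\left(Z,I \right)} = 2 I \left(Z + 2 Z^{2}\right)$ ($O{\left(Z,I \right)} = \left(Z + 2 Z^{2}\right) \left(I + I\right) = \left(Z + 2 Z^{2}\right) 2 I = 2 I \left(Z + 2 Z^{2}\right)$)
$\frac{-425018 + O{\left(375,-206 \right)}}{-76968 + 211112} = \frac{-425018 + 2 \left(-206\right) 375 \left(1 + 2 \cdot 375\right)}{-76968 + 211112} = \frac{-425018 + 2 \left(-206\right) 375 \left(1 + 750\right)}{134144} = \left(-425018 + 2 \left(-206\right) 375 \cdot 751\right) \frac{1}{134144} = \left(-425018 - 116029500\right) \frac{1}{134144} = \left(-116454518\right) \frac{1}{134144} = - \frac{58227259}{67072}$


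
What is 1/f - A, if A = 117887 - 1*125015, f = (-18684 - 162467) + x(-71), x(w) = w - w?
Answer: 1291244327/181151 ≈ 7128.0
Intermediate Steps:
x(w) = 0
f = -181151 (f = (-18684 - 162467) + 0 = -181151 + 0 = -181151)
A = -7128 (A = 117887 - 125015 = -7128)
1/f - A = 1/(-181151) - 1*(-7128) = -1/181151 + 7128 = 1291244327/181151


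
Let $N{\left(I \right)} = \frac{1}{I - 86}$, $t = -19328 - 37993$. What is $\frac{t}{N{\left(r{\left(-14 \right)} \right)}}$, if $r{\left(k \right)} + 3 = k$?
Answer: $5904063$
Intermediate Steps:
$r{\left(k \right)} = -3 + k$
$t = -57321$ ($t = -19328 - 37993 = -57321$)
$N{\left(I \right)} = \frac{1}{-86 + I}$
$\frac{t}{N{\left(r{\left(-14 \right)} \right)}} = - \frac{57321}{\frac{1}{-86 - 17}} = - \frac{57321}{\frac{1}{-103}} = - \frac{57321}{- \frac{1}{103}} = \left(-57321\right) \left(-103\right) = 5904063$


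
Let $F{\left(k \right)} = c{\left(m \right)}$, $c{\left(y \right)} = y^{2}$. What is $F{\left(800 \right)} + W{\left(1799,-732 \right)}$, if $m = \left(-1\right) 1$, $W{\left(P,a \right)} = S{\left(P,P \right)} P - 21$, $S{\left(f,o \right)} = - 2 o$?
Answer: $-6472822$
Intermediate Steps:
$W{\left(P,a \right)} = -21 - 2 P^{2}$ ($W{\left(P,a \right)} = - 2 P P - 21 = - 2 P^{2} - 21 = -21 - 2 P^{2}$)
$m = -1$
$F{\left(k \right)} = 1$ ($F{\left(k \right)} = \left(-1\right)^{2} = 1$)
$F{\left(800 \right)} + W{\left(1799,-732 \right)} = 1 - \left(21 + 2 \cdot 1799^{2}\right) = 1 - 6472823 = -6472822$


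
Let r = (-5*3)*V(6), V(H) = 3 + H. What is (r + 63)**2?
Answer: 5184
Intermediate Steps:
r = -135 (r = (-5*3)*(3 + 6) = -15*9 = -135)
(r + 63)**2 = (-135 + 63)**2 = (-72)**2 = 5184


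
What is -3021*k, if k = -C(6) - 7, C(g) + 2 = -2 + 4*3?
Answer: 45315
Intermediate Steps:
C(g) = 8 (C(g) = -2 + (-2 + 4*3) = -2 + (-2 + 12) = -2 + 10 = 8)
k = -15 (k = -1*8 - 7 = -8 - 7 = -15)
-3021*k = -3021*(-15) = 45315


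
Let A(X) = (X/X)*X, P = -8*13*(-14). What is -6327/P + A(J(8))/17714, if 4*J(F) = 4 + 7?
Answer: -56036237/12895792 ≈ -4.3453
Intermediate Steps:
J(F) = 11/4 (J(F) = (4 + 7)/4 = (1/4)*11 = 11/4)
P = 1456 (P = -104*(-14) = 1456)
A(X) = X (A(X) = 1*X = X)
-6327/P + A(J(8))/17714 = -6327/1456 + (11/4)/17714 = -6327*1/1456 + (11/4)*(1/17714) = -6327/1456 + 11/70856 = -56036237/12895792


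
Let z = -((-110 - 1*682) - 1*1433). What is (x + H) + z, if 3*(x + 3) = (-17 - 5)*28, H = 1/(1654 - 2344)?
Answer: 463833/230 ≈ 2016.7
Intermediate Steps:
z = 2225 (z = -((-110 - 682) - 1433) = -(-792 - 1433) = -1*(-2225) = 2225)
H = -1/690 (H = 1/(-690) = -1/690 ≈ -0.0014493)
x = -625/3 (x = -3 + ((-17 - 5)*28)/3 = -3 + (-22*28)/3 = -3 + (⅓)*(-616) = -3 - 616/3 = -625/3 ≈ -208.33)
(x + H) + z = (-625/3 - 1/690) + 2225 = -47917/230 + 2225 = 463833/230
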